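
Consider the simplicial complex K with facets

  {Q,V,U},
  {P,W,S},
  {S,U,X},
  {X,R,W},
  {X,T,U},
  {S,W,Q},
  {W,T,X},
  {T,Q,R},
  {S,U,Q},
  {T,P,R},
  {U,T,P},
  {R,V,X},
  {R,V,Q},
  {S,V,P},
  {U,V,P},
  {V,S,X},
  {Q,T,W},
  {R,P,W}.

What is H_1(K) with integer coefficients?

We work with the vertex ordering P < Q < R < S < T < U < V < W < X. The simplices of K, each written with vertices in increasing order, are:

  0-simplices (9): P, Q, R, S, T, U, V, W, X
  1-simplices (27): PR, PS, PT, PU, PV, PW, QR, QS, QT, QU, QV, QW, RT, RV, RW, RX, SU, SV, SW, SX, TU, TW, TX, UV, UX, VX, WX
  2-simplices (18): PRT, PRW, PSV, PSW, PTU, PUV, QRT, QRV, QSU, QSW, QTW, QUV, RVX, RWX, SUX, SVX, TUX, TWX

giving chain groups C_0 ≅ Z^9, C_1 ≅ Z^27, C_2 ≅ Z^18.

∂_1: C_1 → C_0 is given by ∂[p,q] = [q] − [p]. For instance
  ∂TU = U − T.
The resulting 9×27 matrix has rank 8, and its Smith normal form has invariant factors (1,1,1,1,1,1,1,1).

∂_2: C_2 → C_1 sends each 2-simplex [p,q,r] to [q,r] − [p,r] + [p,q]. For instance
  ∂PUV = UV − PV + PU,
  ∂SUX = UX − SX + SU.
This gives a 27×18 integer matrix of rank 18; reducing to Smith normal form yields diagonal entries (1,1,1,1,1,1,1,1,1,1,1,1,1,1,1,1,1,2).

From H_k ≅ ker(∂_k) / im(∂_{k+1}) we obtain:

  H_1: rank ker ∂_1 − rank ∂_2 = (27 − 8) − 18 = 1, and ∂_2 has invariant factor 2 > 1, so H_1 = Z × Z/2.

(K is a triangulation of the Klein bottle.)

H_1 = Z × Z/2.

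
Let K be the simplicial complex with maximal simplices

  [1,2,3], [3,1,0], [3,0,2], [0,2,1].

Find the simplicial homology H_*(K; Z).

H_0 = Z,  H_1 = 0,  H_2 = Z.

Order the vertices as 0 < 1 < 2 < 3. Listing each simplex with vertices in this order, K has dimension 2 with simplices:

  0-simplices (4): [0], [1], [2], [3]
  1-simplices (6): [0,1], [0,2], [0,3], [1,2], [1,3], [2,3]
  2-simplices (4): [0,1,2], [0,1,3], [0,2,3], [1,2,3]

so the chain groups are C_0 ≅ Z^4, C_1 ≅ Z^6, C_2 ≅ Z^4.

∂_1: C_1 → C_0 maps an edge to its endpoints' difference, ∂[p,q] = q − p. For instance
  ∂[0,1] = [1] − [0].
This gives a 4×6 integer matrix of rank 3; reducing to Smith normal form yields diagonal entries (1,1,1).

The boundary map ∂_2: C_2 → C_1 acts by ∂[p,q,r] = [q,r] − [p,r] + [p,q]. For instance
  ∂[0,2,3] = [2,3] − [0,3] + [0,2],
  ∂[1,2,3] = [2,3] − [1,3] + [1,2].
This gives a 6×4 integer matrix of rank 3; reducing to Smith normal form yields diagonal entries (1,1,1).

Now H_k = ker ∂_k / im ∂_{k+1}, so:

  H_0: rank C_0 − rank ∂_1 = 4 − 3 = 1, and the invariant factors of ∂_1 are all 1, so H_0 ≅ Z.
  H_1: rank ker ∂_1 − rank ∂_2 = (6 − 3) − 3 = 0, and the invariant factors of ∂_2 are all 1, so H_1 ≅ 0.
  H_2: rank ker ∂_2 − rank ∂_3 = (4 − 3) − 0 = 1, and there is no ∂_3, so H_2 ≅ Z.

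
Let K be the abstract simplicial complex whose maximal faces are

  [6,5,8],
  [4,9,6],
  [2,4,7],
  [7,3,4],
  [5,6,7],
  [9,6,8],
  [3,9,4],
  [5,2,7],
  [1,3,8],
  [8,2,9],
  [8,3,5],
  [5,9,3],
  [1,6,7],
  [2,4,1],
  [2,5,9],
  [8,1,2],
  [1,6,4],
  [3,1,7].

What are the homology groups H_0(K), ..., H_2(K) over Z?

H_0 ≅ Z,  H_1 ≅ Z ⊕ Z/2Z,  H_2 = 0.

Fix the vertex order 1 < 2 < 3 < 4 < 5 < 6 < 7 < 8 < 9 and write every simplex with vertices in increasing order. Then dim K = 2 and the simplices of K are:

  0-simplices (9): [1], [2], [3], [4], [5], [6], [7], [8], [9]
  1-simplices (27): (27 of them)
  2-simplices (18): [1,2,4], [1,2,8], [1,3,7], [1,3,8], [1,4,6], [1,6,7], [2,4,7], [2,5,7], [2,5,9], [2,8,9], [3,4,7], [3,4,9], [3,5,8], [3,5,9], [4,6,9], [5,6,7], [5,6,8], [6,8,9]

Hence C_0 ≅ Z^9, C_1 ≅ Z^27, C_2 ≅ Z^18.

The boundary map ∂_1: C_1 → C_0 maps an edge to its endpoints' difference, ∂[p,q] = q − p.
As a 9×27 matrix over Z this has rank 8, with invariant factors (1,1,1,1,1,1,1,1).

∂_2: C_2 → C_1 maps a triangle to the signed sum of its edges. For instance
  ∂[1,6,7] = [6,7] − [1,7] + [1,6],
  ∂[2,4,7] = [4,7] − [2,7] + [2,4].
The 27×18 boundary matrix has rank 18 and Smith normal form diag(1,1,1,1,1,1,1,1,1,1,1,1,1,1,1,1,1,2).

Now H_k = ker ∂_k / im ∂_{k+1}, so:

  H_0: rank C_0 − rank ∂_1 = 9 − 8 = 1, and the invariant factors of ∂_1 are all 1, so H_0 ≅ Z.
  H_1: rank ker ∂_1 − rank ∂_2 = (27 − 8) − 18 = 1, and ∂_2 has invariant factor 2 > 1, so H_1 ≅ Z ⊕ Z/2Z.
  H_2: rank ker ∂_2 − rank ∂_3 = (18 − 18) − 0 = 0, and there is no ∂_3, so H_2 ≅ 0.

(K is a triangulation of the Klein bottle.)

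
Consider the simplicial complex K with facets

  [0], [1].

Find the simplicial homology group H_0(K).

H_0 = Z^2.

Fix the vertex order 0 < 1 and write every simplex with vertices in increasing order. Then dim K = 0 and the simplices of K are:

  0-simplices (2): [0], [1]

so the chain groups are C_0 ≅ Z^2.

Reading off H_k = ker ∂_k / im ∂_{k+1}:

  H_0: rank C_0 − rank ∂_1 = 2 − 0 = 2, and there is no ∂_1, so H_0 = Z^2.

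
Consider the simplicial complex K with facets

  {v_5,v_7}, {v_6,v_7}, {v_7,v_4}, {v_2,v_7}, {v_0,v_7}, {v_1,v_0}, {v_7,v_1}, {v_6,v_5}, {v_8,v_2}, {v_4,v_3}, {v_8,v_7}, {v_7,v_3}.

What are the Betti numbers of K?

Order the vertices as v_0 < v_1 < v_2 < v_3 < v_4 < v_5 < v_6 < v_7 < v_8. Listing each simplex with vertices in this order, K has dimension 1 with simplices:

  0-simplices (9): [v_0], [v_1], [v_2], [v_3], [v_4], [v_5], [v_6], [v_7], [v_8]
  1-simplices (12): [v_0,v_1], [v_0,v_7], [v_1,v_7], [v_2,v_7], [v_2,v_8], [v_3,v_4], [v_3,v_7], [v_4,v_7], [v_5,v_6], [v_5,v_7], [v_6,v_7], [v_7,v_8]

so the chain groups are C_0 ≅ Z^9, C_1 ≅ Z^12.

∂_1: C_1 → C_0 maps an edge to its endpoints' difference, ∂[p,q] = q − p. For instance
  ∂[v_0,v_1] = [v_1] − [v_0].
As a 9×12 matrix over Z this has rank 8, with invariant factors (1,1,1,1,1,1,1,1).

From H_k ≅ ker(∂_k) / im(∂_{k+1}) we obtain:

  H_0: rank C_0 − rank ∂_1 = 9 − 8 = 1, and the invariant factors of ∂_1 are all 1, so H_0 ≅ Z.
  H_1: rank ker ∂_1 − rank ∂_2 = (12 − 8) − 0 = 4, and there is no ∂_2, so H_1 ≅ Z^4.

Hence the Betti numbers are b_0 = 1, b_1 = 4.

b_0 = 1, b_1 = 4.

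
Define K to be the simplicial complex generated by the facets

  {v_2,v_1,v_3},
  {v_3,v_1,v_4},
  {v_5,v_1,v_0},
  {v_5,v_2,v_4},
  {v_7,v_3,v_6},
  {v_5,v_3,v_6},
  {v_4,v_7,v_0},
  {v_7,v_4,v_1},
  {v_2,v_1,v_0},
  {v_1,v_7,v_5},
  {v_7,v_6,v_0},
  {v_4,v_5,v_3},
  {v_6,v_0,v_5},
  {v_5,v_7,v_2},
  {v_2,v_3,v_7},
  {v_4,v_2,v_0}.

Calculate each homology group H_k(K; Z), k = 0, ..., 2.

H_0 ≅ Z,  H_1 ≅ Z^2,  H_2 ≅ Z.

Order the vertices as v_0 < v_1 < v_2 < v_3 < v_4 < v_5 < v_6 < v_7. Listing each simplex with vertices in this order, K has dimension 2 with simplices:

  0-simplices (8): [v_0], [v_1], [v_2], [v_3], [v_4], [v_5], [v_6], [v_7]
  1-simplices (24): (24 of them)
  2-simplices (16): (16 of them)

so the chain groups are C_0 ≅ Z^8, C_1 ≅ Z^24, C_2 ≅ Z^16.

The boundary map ∂_1: C_1 → C_0 is given by ∂[p,q] = [q] − [p].
As a 8×24 matrix over Z this has rank 7, with invariant factors (1,1,1,1,1,1,1).

Boundary ∂_2: C_2 → C_1 acts by ∂[p,q,r] = [q,r] − [p,r] + [p,q]. For instance
  ∂[v_1,v_3,v_4] = [v_3,v_4] − [v_1,v_4] + [v_1,v_3],
  ∂[v_0,v_2,v_4] = [v_2,v_4] − [v_0,v_4] + [v_0,v_2].
As a 24×16 matrix over Z this has rank 15, with invariant factors (1,1,1,1,1,1,1,1,1,1,1,1,1,1,1).

Reading off H_k = ker ∂_k / im ∂_{k+1}:

  H_0: rank C_0 − rank ∂_1 = 8 − 7 = 1, and the invariant factors of ∂_1 are all 1, so H_0 = Z.
  H_1: rank ker ∂_1 − rank ∂_2 = (24 − 7) − 15 = 2, and the invariant factors of ∂_2 are all 1, so H_1 = Z^2.
  H_2: rank ker ∂_2 − rank ∂_3 = (16 − 15) − 0 = 1, and there is no ∂_3, so H_2 = Z.

(K is a triangulation of the torus T^2.)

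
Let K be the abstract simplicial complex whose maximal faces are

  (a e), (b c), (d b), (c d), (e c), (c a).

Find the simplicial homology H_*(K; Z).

H_0 = Z,  H_1 = Z^2.

We work with the vertex ordering a < b < c < d < e. The simplices of K, each written with vertices in increasing order, are:

  0-simplices (5): a, b, c, d, e
  1-simplices (6): ac, ae, bc, bd, cd, ce

Hence C_0 ≅ Z^5, C_1 ≅ Z^6.

∂_1: C_1 → C_0 is given by ∂[p,q] = [q] − [p].
The 5×6 boundary matrix has rank 4 and Smith normal form diag(1,1,1,1).

Reading off H_k = ker ∂_k / im ∂_{k+1}:

  H_0: rank C_0 − rank ∂_1 = 5 − 4 = 1, and the invariant factors of ∂_1 are all 1, so H_0 = Z.
  H_1: rank ker ∂_1 − rank ∂_2 = (6 − 4) − 0 = 2, and there is no ∂_2, so H_1 = Z^2.

(K is a triangulation of a wedge of 2 circles.)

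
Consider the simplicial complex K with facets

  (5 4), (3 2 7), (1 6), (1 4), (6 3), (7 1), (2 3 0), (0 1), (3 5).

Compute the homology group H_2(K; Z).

H_2 ≅ 0.

Order the vertices as 0 < 1 < 2 < 3 < 4 < 5 < 6 < 7. Listing each simplex with vertices in this order, K has dimension 2 with simplices:

  0-simplices (8): [0], [1], [2], [3], [4], [5], [6], [7]
  1-simplices (12): [0,1], [0,2], [0,3], [1,4], [1,6], [1,7], [2,3], [2,7], [3,5], [3,6], [3,7], [4,5]
  2-simplices (2): [0,2,3], [2,3,7]

so the chain groups are C_0 ≅ Z^8, C_1 ≅ Z^12, C_2 ≅ Z^2.

The boundary map ∂_1: C_1 → C_0 sends each edge [p,q] (with p < q) to q − p.
The 8×12 boundary matrix has rank 7 and Smith normal form diag(1,1,1,1,1,1,1).

∂_2: C_2 → C_1 maps a triangle to the signed sum of its edges. For instance
  ∂[0,2,3] = [2,3] − [0,3] + [0,2],
  ∂[2,3,7] = [3,7] − [2,7] + [2,3].
As a 12×2 matrix over Z this has rank 2, with invariant factors (1,1).

Computing H_k = (kernel of ∂_k) / (image of ∂_{k+1}):

  H_2: rank ker ∂_2 − rank ∂_3 = (2 − 2) − 0 = 0, and there is no ∂_3, so H_2 ≅ 0.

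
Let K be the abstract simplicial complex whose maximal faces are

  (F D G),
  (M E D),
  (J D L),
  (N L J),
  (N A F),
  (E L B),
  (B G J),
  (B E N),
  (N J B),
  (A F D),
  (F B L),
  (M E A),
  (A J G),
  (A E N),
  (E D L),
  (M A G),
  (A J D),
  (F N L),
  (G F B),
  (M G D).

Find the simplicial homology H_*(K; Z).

H_0 = Z,  H_1 = Z ⊕ Z_2,  H_2 = 0.

We work with the vertex ordering A < B < D < E < F < G < J < L < M < N. The simplices of K, each written with vertices in increasing order, are:

  0-simplices (10): A, B, D, E, F, G, J, L, M, N
  1-simplices (30): AD, AE, AF, AG, AJ, AM, AN, BE, BF, BG, BJ, BL, BN, DE, DF, DG, DJ, DL, DM, EL, EM, EN, FG, FL, FN, GJ, GM, JL, JN, LN
  2-simplices (20): ADF, ADJ, AEM, AEN, AFN, AGJ, AGM, BEL, BEN, BFG, BFL, BGJ, BJN, DEL, DEM, DFG, DGM, DJL, FLN, JLN

giving chain groups C_0 ≅ Z^10, C_1 ≅ Z^30, C_2 ≅ Z^20.

The boundary map ∂_1: C_1 → C_0 sends each edge [p,q] (with p < q) to q − p. For instance
  ∂DG = G − D.
The 10×30 boundary matrix has rank 9 and Smith normal form diag(1,1,1,1,1,1,1,1,1).

Boundary ∂_2: C_2 → C_1 acts by ∂[p,q,r] = [q,r] − [p,r] + [p,q]. For instance
  ∂BGJ = GJ − BJ + BG,
  ∂AGM = GM − AM + AG.
The 30×20 boundary matrix has rank 20 and Smith normal form diag(1,1,1,1,1,1,1,1,1,1,1,1,1,1,1,1,1,1,1,2).

Computing H_k = (kernel of ∂_k) / (image of ∂_{k+1}):

  H_0: rank C_0 − rank ∂_1 = 10 − 9 = 1, and the invariant factors of ∂_1 are all 1, so H_0 ≅ Z.
  H_1: rank ker ∂_1 − rank ∂_2 = (30 − 9) − 20 = 1, and ∂_2 has invariant factor 2 > 1, so H_1 ≅ Z ⊕ Z_2.
  H_2: rank ker ∂_2 − rank ∂_3 = (20 − 20) − 0 = 0, and there is no ∂_3, so H_2 ≅ 0.

As a check, the Euler characteristic is 10 − 30 + 20 = 0, which agrees with 1 − 1 + 0 = 0.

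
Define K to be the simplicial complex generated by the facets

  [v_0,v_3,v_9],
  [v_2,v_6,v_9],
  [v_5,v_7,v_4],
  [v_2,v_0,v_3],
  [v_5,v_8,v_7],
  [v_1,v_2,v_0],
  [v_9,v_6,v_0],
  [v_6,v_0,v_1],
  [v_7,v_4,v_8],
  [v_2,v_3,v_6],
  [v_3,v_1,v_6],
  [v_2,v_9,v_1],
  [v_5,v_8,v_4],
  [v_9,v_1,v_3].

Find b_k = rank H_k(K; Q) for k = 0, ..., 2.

We work with the vertex ordering v_0 < v_1 < v_2 < v_3 < v_4 < v_5 < v_6 < v_7 < v_8 < v_9. The simplices of K, each written with vertices in increasing order, are:

  0-simplices (10): [v_0], [v_1], [v_2], [v_3], [v_4], [v_5], [v_6], [v_7], [v_8], [v_9]
  1-simplices (21): (21 of them)
  2-simplices (14): (14 of them)

giving chain groups C_0 ≅ Z^10, C_1 ≅ Z^21, C_2 ≅ Z^14.

∂_1: C_1 → C_0 is given by ∂[p,q] = [q] − [p]. For instance
  ∂[v_0,v_1] = [v_1] − [v_0].
As a 10×21 matrix over Z this has rank 8, with invariant factors (1,1,1,1,1,1,1,1).

The boundary map ∂_2: C_2 → C_1 sends each 2-simplex [p,q,r] to [q,r] − [p,r] + [p,q]. For instance
  ∂[v_4,v_5,v_8] = [v_5,v_8] − [v_4,v_8] + [v_4,v_5],
  ∂[v_5,v_7,v_8] = [v_7,v_8] − [v_5,v_8] + [v_5,v_7].
The 21×14 boundary matrix has rank 13 and Smith normal form diag(1,1,1,1,1,1,1,1,1,1,1,1,2).

Computing H_k = (kernel of ∂_k) / (image of ∂_{k+1}):

  H_0: rank C_0 − rank ∂_1 = 10 − 8 = 2, and the invariant factors of ∂_1 are all 1, so H_0 = Z^2.
  H_1: rank ker ∂_1 − rank ∂_2 = (21 − 8) − 13 = 0, and ∂_2 has invariant factor 2 > 1, so H_1 = Z/2.
  H_2: rank ker ∂_2 − rank ∂_3 = (14 − 13) − 0 = 1, and there is no ∂_3, so H_2 = Z.

(K is a triangulation of the disjoint union of the 2-sphere S^2 and the real projective plane RP^2.)

Hence the Betti numbers are b_0 = 2, b_1 = 0, b_2 = 1.

b_0 = 2, b_1 = 0, b_2 = 1.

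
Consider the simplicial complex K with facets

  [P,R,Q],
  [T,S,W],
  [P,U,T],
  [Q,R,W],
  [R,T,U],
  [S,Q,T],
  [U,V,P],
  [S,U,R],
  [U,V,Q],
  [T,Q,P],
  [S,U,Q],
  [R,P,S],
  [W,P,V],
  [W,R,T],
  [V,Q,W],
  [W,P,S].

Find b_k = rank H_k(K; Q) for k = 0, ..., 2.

We work with the vertex ordering P < Q < R < S < T < U < V < W. The simplices of K, each written with vertices in increasing order, are:

  0-simplices (8): P, Q, R, S, T, U, V, W
  1-simplices (24): PQ, PR, PS, PT, PU, PV, PW, QR, QS, QT, QU, QV, QW, RS, RT, RU, RW, ST, SU, SW, TU, TW, UV, VW
  2-simplices (16): PQR, PQT, PRS, PSW, PTU, PUV, PVW, QRW, QST, QSU, QUV, QVW, RSU, RTU, RTW, STW

so the chain groups are C_0 ≅ Z^8, C_1 ≅ Z^24, C_2 ≅ Z^16.

∂_1: C_1 → C_0 sends each edge [p,q] (with p < q) to q − p.
The resulting 8×24 matrix has rank 7, and its Smith normal form has invariant factors (1,1,1,1,1,1,1).

Boundary ∂_2: C_2 → C_1 maps a triangle to the signed sum of its edges. For instance
  ∂STW = TW − SW + ST,
  ∂RTU = TU − RU + RT.
As a 24×16 matrix over Z this has rank 15, with invariant factors (1,1,1,1,1,1,1,1,1,1,1,1,1,1,1).

Now H_k = ker ∂_k / im ∂_{k+1}, so:

  H_0: rank C_0 − rank ∂_1 = 8 − 7 = 1, and the invariant factors of ∂_1 are all 1, so H_0 ≅ Z.
  H_1: rank ker ∂_1 − rank ∂_2 = (24 − 7) − 15 = 2, and the invariant factors of ∂_2 are all 1, so H_1 ≅ Z^2.
  H_2: rank ker ∂_2 − rank ∂_3 = (16 − 15) − 0 = 1, and there is no ∂_3, so H_2 ≅ Z.

(K is a triangulation of the torus T^2.)

Hence the Betti numbers are b_0 = 1, b_1 = 2, b_2 = 1.

b_0 = 1, b_1 = 2, b_2 = 1.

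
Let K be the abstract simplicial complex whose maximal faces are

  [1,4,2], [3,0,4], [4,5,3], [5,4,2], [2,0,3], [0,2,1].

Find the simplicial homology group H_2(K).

We work with the vertex ordering 0 < 1 < 2 < 3 < 4 < 5. The simplices of K, each written with vertices in increasing order, are:

  0-simplices (6): [0], [1], [2], [3], [4], [5]
  1-simplices (12): [0,1], [0,2], [0,3], [0,4], [1,2], [1,4], [2,3], [2,4], [2,5], [3,4], [3,5], [4,5]
  2-simplices (6): [0,1,2], [0,2,3], [0,3,4], [1,2,4], [2,4,5], [3,4,5]

giving chain groups C_0 ≅ Z^6, C_1 ≅ Z^12, C_2 ≅ Z^6.

∂_1: C_1 → C_0 sends each edge [p,q] (with p < q) to q − p. For instance
  ∂[3,4] = [4] − [3].
As a 6×12 matrix over Z this has rank 5, with invariant factors (1,1,1,1,1).

∂_2: C_2 → C_1 maps a triangle to the signed sum of its edges. For instance
  ∂[0,2,3] = [2,3] − [0,3] + [0,2],
  ∂[1,2,4] = [2,4] − [1,4] + [1,2].
The 12×6 boundary matrix has rank 6 and Smith normal form diag(1,1,1,1,1,1).

Reading off H_k = ker ∂_k / im ∂_{k+1}:

  H_2: rank ker ∂_2 − rank ∂_3 = (6 − 6) − 0 = 0, and there is no ∂_3, so H_2 = 0.

H_2 ≅ 0.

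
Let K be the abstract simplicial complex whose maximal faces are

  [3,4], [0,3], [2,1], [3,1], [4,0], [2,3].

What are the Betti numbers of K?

b_0 = 1, b_1 = 2.

We work with the vertex ordering 0 < 1 < 2 < 3 < 4. The simplices of K, each written with vertices in increasing order, are:

  0-simplices (5): [0], [1], [2], [3], [4]
  1-simplices (6): [0,3], [0,4], [1,2], [1,3], [2,3], [3,4]

giving chain groups C_0 ≅ Z^5, C_1 ≅ Z^6.

The boundary map ∂_1: C_1 → C_0 maps an edge to its endpoints' difference, ∂[p,q] = q − p. For instance
  ∂[2,3] = [3] − [2].
This gives a 5×6 integer matrix of rank 4; reducing to Smith normal form yields diagonal entries (1,1,1,1).

Now H_k = ker ∂_k / im ∂_{k+1}, so:

  H_0: rank C_0 − rank ∂_1 = 5 − 4 = 1, and the invariant factors of ∂_1 are all 1, so H_0 = Z.
  H_1: rank ker ∂_1 − rank ∂_2 = (6 − 4) − 0 = 2, and there is no ∂_2, so H_1 = Z^2.

(K is a triangulation of a wedge of 2 circles.)

Hence the Betti numbers are b_0 = 1, b_1 = 2.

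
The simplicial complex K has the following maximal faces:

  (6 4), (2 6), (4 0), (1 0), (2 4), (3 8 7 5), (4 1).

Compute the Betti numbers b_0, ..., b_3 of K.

b_0 = 2, b_1 = 2, b_2 = 0, b_3 = 0.

K has 9 vertices, 12 edges, 4 triangles, 1 3-simplex.
rank ∂_0 = 0, rank ∂_1 = 7 ⇒ b_0 = 9 − 0 − 7 = 2; all invariant factors of ∂_1 are 1 so no torsion. So H_0 ≅ Z^2.
rank ∂_1 = 7, rank ∂_2 = 3 ⇒ b_1 = 12 − 7 − 3 = 2; all invariant factors of ∂_2 are 1 so no torsion. So H_1 ≅ Z^2.
rank ∂_2 = 3, rank ∂_3 = 1 ⇒ b_2 = 4 − 3 − 1 = 0; all invariant factors of ∂_3 are 1 so no torsion. So H_2 ≅ 0.
rank ∂_3 = 1, rank ∂_4 = 0 ⇒ b_3 = 1 − 1 − 0 = 0. So H_3 ≅ 0.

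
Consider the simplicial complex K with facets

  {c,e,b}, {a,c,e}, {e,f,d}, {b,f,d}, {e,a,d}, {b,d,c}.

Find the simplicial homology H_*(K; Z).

H_0 = Z,  H_1 = Z,  H_2 = 0.

Order the vertices as a < b < c < d < e < f. Listing each simplex with vertices in this order, K has dimension 2 with simplices:

  0-simplices (6): a, b, c, d, e, f
  1-simplices (12): ac, ad, ae, bc, bd, be, bf, cd, ce, de, df, ef
  2-simplices (6): ace, ade, bcd, bce, bdf, def

giving chain groups C_0 ≅ Z^6, C_1 ≅ Z^12, C_2 ≅ Z^6.

Boundary ∂_1: C_1 → C_0 is given by ∂[p,q] = [q] − [p].
The 6×12 boundary matrix has rank 5 and Smith normal form diag(1,1,1,1,1).

∂_2: C_2 → C_1 acts by ∂[p,q,r] = [q,r] − [p,r] + [p,q]. For instance
  ∂ace = ce − ae + ac,
  ∂bcd = cd − bd + bc.
As a 12×6 matrix over Z this has rank 6, with invariant factors (1,1,1,1,1,1).

From H_k ≅ ker(∂_k) / im(∂_{k+1}) we obtain:

  H_0: rank C_0 − rank ∂_1 = 6 − 5 = 1, and the invariant factors of ∂_1 are all 1, so H_0 ≅ Z.
  H_1: rank ker ∂_1 − rank ∂_2 = (12 − 5) − 6 = 1, and the invariant factors of ∂_2 are all 1, so H_1 ≅ Z.
  H_2: rank ker ∂_2 − rank ∂_3 = (6 − 6) − 0 = 0, and there is no ∂_3, so H_2 ≅ 0.

As a check, the Euler characteristic is 6 − 12 + 6 = 0, which agrees with 1 − 1 + 0 = 0.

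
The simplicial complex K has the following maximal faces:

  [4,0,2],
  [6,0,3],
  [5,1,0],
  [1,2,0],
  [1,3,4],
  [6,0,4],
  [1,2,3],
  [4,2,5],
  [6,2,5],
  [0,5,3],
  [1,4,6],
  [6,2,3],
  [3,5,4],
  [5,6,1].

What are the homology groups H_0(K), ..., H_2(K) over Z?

Order the vertices as 0 < 1 < 2 < 3 < 4 < 5 < 6. Listing each simplex with vertices in this order, K has dimension 2 with simplices:

  0-simplices (7): [0], [1], [2], [3], [4], [5], [6]
  1-simplices (21): [0,1], [0,2], [0,3], [0,4], [0,5], [0,6], [1,2], [1,3], [1,4], [1,5], [1,6], [2,3], [2,4], [2,5], [2,6], [3,4], [3,5], [3,6], [4,5], [4,6], [5,6]
  2-simplices (14): [0,1,2], [0,1,5], [0,2,4], [0,3,5], [0,3,6], [0,4,6], [1,2,3], [1,3,4], [1,4,6], [1,5,6], [2,3,6], [2,4,5], [2,5,6], [3,4,5]

so the chain groups are C_0 ≅ Z^7, C_1 ≅ Z^21, C_2 ≅ Z^14.

∂_1: C_1 → C_0 maps an edge to its endpoints' difference, ∂[p,q] = q − p.
The 7×21 boundary matrix has rank 6 and Smith normal form diag(1,1,1,1,1,1).

Boundary ∂_2: C_2 → C_1 maps a triangle to the signed sum of its edges. For instance
  ∂[1,2,3] = [2,3] − [1,3] + [1,2],
  ∂[0,3,5] = [3,5] − [0,5] + [0,3].
The 21×14 boundary matrix has rank 13 and Smith normal form diag(1,1,1,1,1,1,1,1,1,1,1,1,1).

From H_k ≅ ker(∂_k) / im(∂_{k+1}) we obtain:

  H_0: rank C_0 − rank ∂_1 = 7 − 6 = 1, and the invariant factors of ∂_1 are all 1, so H_0 = Z.
  H_1: rank ker ∂_1 − rank ∂_2 = (21 − 6) − 13 = 2, and the invariant factors of ∂_2 are all 1, so H_1 = Z^2.
  H_2: rank ker ∂_2 − rank ∂_3 = (14 − 13) − 0 = 1, and there is no ∂_3, so H_2 = Z.

H_0 = Z,  H_1 = Z^2,  H_2 = Z.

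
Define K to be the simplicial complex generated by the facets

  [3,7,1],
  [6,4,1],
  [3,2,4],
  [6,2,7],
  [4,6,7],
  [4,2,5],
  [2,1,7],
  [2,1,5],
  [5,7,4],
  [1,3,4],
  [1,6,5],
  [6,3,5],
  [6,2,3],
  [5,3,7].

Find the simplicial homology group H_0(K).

Fix the vertex order 1 < 2 < 3 < 4 < 5 < 6 < 7 and write every simplex with vertices in increasing order. Then dim K = 2 and the simplices of K are:

  0-simplices (7): [1], [2], [3], [4], [5], [6], [7]
  1-simplices (21): [1,2], [1,3], [1,4], [1,5], [1,6], [1,7], [2,3], [2,4], [2,5], [2,6], [2,7], [3,4], [3,5], [3,6], [3,7], [4,5], [4,6], [4,7], [5,6], [5,7], [6,7]
  2-simplices (14): [1,2,5], [1,2,7], [1,3,4], [1,3,7], [1,4,6], [1,5,6], [2,3,4], [2,3,6], [2,4,5], [2,6,7], [3,5,6], [3,5,7], [4,5,7], [4,6,7]

giving chain groups C_0 ≅ Z^7, C_1 ≅ Z^21, C_2 ≅ Z^14.

Boundary ∂_1: C_1 → C_0 maps an edge to its endpoints' difference, ∂[p,q] = q − p. For instance
  ∂[5,7] = [7] − [5].
The 7×21 boundary matrix has rank 6 and Smith normal form diag(1,1,1,1,1,1).

The boundary map ∂_2: C_2 → C_1 sends each 2-simplex [p,q,r] to [q,r] − [p,r] + [p,q]. For instance
  ∂[2,6,7] = [6,7] − [2,7] + [2,6],
  ∂[3,5,7] = [5,7] − [3,7] + [3,5].
This gives a 21×14 integer matrix of rank 13; reducing to Smith normal form yields diagonal entries (1,1,1,1,1,1,1,1,1,1,1,1,1).

From H_k ≅ ker(∂_k) / im(∂_{k+1}) we obtain:

  H_0: rank C_0 − rank ∂_1 = 7 − 6 = 1, and the invariant factors of ∂_1 are all 1, so H_0 = Z.

H_0 ≅ Z.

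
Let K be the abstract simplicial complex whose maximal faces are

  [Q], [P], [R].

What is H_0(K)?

Order the vertices as P < Q < R. Listing each simplex with vertices in this order, K has dimension 0 with simplices:

  0-simplices (3): P, Q, R

giving chain groups C_0 ≅ Z^3.

Now H_k = ker ∂_k / im ∂_{k+1}, so:

  H_0: rank C_0 − rank ∂_1 = 3 − 0 = 3, and there is no ∂_1, so H_0 ≅ Z^3.

H_0 ≅ Z^3.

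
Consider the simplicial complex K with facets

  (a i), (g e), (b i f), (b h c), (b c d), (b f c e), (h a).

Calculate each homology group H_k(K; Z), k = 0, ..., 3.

Fix the vertex order a < b < c < d < e < f < g < h < i and write every simplex with vertices in increasing order. Then dim K = 3 and the simplices of K are:

  0-simplices (9): a, b, c, d, e, f, g, h, i
  1-simplices (15): ah, ai, bc, bd, be, bf, bh, bi, cd, ce, cf, ch, ef, eg, fi
  2-simplices (7): bcd, bce, bcf, bch, bef, bfi, cef
  3-simplices (1): bcef

giving chain groups C_0 ≅ Z^9, C_1 ≅ Z^15, C_2 ≅ Z^7, C_3 ≅ Z^1.

∂_1: C_1 → C_0 sends each edge [p,q] (with p < q) to q − p. For instance
  ∂bf = f − b.
This gives a 9×15 integer matrix of rank 8; reducing to Smith normal form yields diagonal entries (1,1,1,1,1,1,1,1).

Boundary ∂_2: C_2 → C_1 acts by ∂[p,q,r] = [q,r] − [p,r] + [p,q]. For instance
  ∂cef = ef − cf + ce,
  ∂bfi = fi − bi + bf.
The resulting 15×7 matrix has rank 6, and its Smith normal form has invariant factors (1,1,1,1,1,1).

Boundary ∂_3: C_3 → C_2 sends each 3-simplex σ to the alternating sum Σ_i (−1)^i (σ with its i-th vertex removed). For instance
  ∂bcef = cef − bef + bcf − bce.
As a 7×1 matrix over Z this has rank 1, with invariant factors (1).

Now H_k = ker ∂_k / im ∂_{k+1}, so:

  H_0: rank C_0 − rank ∂_1 = 9 − 8 = 1, and the invariant factors of ∂_1 are all 1, so H_0 = Z.
  H_1: rank ker ∂_1 − rank ∂_2 = (15 − 8) − 6 = 1, and the invariant factors of ∂_2 are all 1, so H_1 = Z.
  H_2: rank ker ∂_2 − rank ∂_3 = (7 − 6) − 1 = 0, and the invariant factors of ∂_3 are all 1, so H_2 = 0.
  H_3: rank ker ∂_3 − rank ∂_4 = (1 − 1) − 0 = 0, and there is no ∂_4, so H_3 = 0.

H_0 ≅ Z,  H_1 ≅ Z,  H_2 = 0,  H_3 = 0.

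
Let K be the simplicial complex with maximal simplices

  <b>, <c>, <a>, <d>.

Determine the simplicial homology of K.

H_0 ≅ Z^4.

We work with the vertex ordering a < b < c < d. The simplices of K, each written with vertices in increasing order, are:

  0-simplices (4): a, b, c, d

Hence C_0 ≅ Z^4.

From H_k ≅ ker(∂_k) / im(∂_{k+1}) we obtain:

  H_0: rank C_0 − rank ∂_1 = 4 − 0 = 4, and there is no ∂_1, so H_0 ≅ Z^4.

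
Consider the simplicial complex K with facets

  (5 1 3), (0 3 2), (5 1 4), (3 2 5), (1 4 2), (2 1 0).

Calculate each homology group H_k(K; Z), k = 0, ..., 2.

H_0 = Z,  H_1 = Z,  H_2 = 0.

Take the total order 0 < 1 < 2 < 3 < 4 < 5 on the vertex set. Then K (dimension 2) consists of the simplices:

  0-simplices (6): [0], [1], [2], [3], [4], [5]
  1-simplices (12): [0,1], [0,2], [0,3], [1,2], [1,3], [1,4], [1,5], [2,3], [2,4], [2,5], [3,5], [4,5]
  2-simplices (6): [0,1,2], [0,2,3], [1,2,4], [1,3,5], [1,4,5], [2,3,5]

giving chain groups C_0 ≅ Z^6, C_1 ≅ Z^12, C_2 ≅ Z^6.

Boundary ∂_1: C_1 → C_0 maps an edge to its endpoints' difference, ∂[p,q] = q − p. For instance
  ∂[0,3] = [3] − [0].
The 6×12 boundary matrix has rank 5 and Smith normal form diag(1,1,1,1,1).

Boundary ∂_2: C_2 → C_1 sends each 2-simplex [p,q,r] to [q,r] − [p,r] + [p,q]. For instance
  ∂[0,1,2] = [1,2] − [0,2] + [0,1],
  ∂[1,3,5] = [3,5] − [1,5] + [1,3].
The resulting 12×6 matrix has rank 6, and its Smith normal form has invariant factors (1,1,1,1,1,1).

Computing H_k = (kernel of ∂_k) / (image of ∂_{k+1}):

  H_0: rank C_0 − rank ∂_1 = 6 − 5 = 1, and the invariant factors of ∂_1 are all 1, so H_0 = Z.
  H_1: rank ker ∂_1 − rank ∂_2 = (12 − 5) − 6 = 1, and the invariant factors of ∂_2 are all 1, so H_1 = Z.
  H_2: rank ker ∂_2 − rank ∂_3 = (6 − 6) − 0 = 0, and there is no ∂_3, so H_2 = 0.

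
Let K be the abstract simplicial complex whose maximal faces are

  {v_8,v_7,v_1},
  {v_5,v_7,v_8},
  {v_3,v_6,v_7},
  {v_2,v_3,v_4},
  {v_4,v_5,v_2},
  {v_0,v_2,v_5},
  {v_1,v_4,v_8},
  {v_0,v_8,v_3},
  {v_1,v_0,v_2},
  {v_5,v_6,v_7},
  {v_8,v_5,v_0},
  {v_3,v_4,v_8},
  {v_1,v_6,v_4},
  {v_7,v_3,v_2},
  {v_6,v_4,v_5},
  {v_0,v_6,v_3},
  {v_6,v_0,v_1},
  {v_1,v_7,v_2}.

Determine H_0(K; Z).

H_0 = Z.

Order the vertices as v_0 < v_1 < v_2 < v_3 < v_4 < v_5 < v_6 < v_7 < v_8. Listing each simplex with vertices in this order, K has dimension 2 with simplices:

  0-simplices (9): [v_0], [v_1], [v_2], [v_3], [v_4], [v_5], [v_6], [v_7], [v_8]
  1-simplices (27): (27 of them)
  2-simplices (18): (18 of them)

so the chain groups are C_0 ≅ Z^9, C_1 ≅ Z^27, C_2 ≅ Z^18.

∂_1: C_1 → C_0 is given by ∂[p,q] = [q] − [p].
The resulting 9×27 matrix has rank 8, and its Smith normal form has invariant factors (1,1,1,1,1,1,1,1).

∂_2: C_2 → C_1 acts by ∂[p,q,r] = [q,r] − [p,r] + [p,q]. For instance
  ∂[v_3,v_4,v_8] = [v_4,v_8] − [v_3,v_8] + [v_3,v_4],
  ∂[v_5,v_6,v_7] = [v_6,v_7] − [v_5,v_7] + [v_5,v_6].
The resulting 27×18 matrix has rank 17, and its Smith normal form has invariant factors (1,1,1,1,1,1,1,1,1,1,1,1,1,1,1,1,1).

From H_k ≅ ker(∂_k) / im(∂_{k+1}) we obtain:

  H_0: rank C_0 − rank ∂_1 = 9 − 8 = 1, and the invariant factors of ∂_1 are all 1, so H_0 = Z.

(K is a triangulation of the torus T^2.)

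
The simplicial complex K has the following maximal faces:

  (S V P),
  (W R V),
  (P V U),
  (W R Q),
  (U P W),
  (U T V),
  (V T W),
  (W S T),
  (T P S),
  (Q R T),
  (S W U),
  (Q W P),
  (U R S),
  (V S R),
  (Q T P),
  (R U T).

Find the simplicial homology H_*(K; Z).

H_0 ≅ Z,  H_1 ≅ Z^2,  H_2 ≅ Z.

Fix the vertex order P < Q < R < S < T < U < V < W and write every simplex with vertices in increasing order. Then dim K = 2 and the simplices of K are:

  0-simplices (8): P, Q, R, S, T, U, V, W
  1-simplices (24): PQ, PS, PT, PU, PV, PW, QR, QT, QW, RS, RT, RU, RV, RW, ST, SU, SV, SW, TU, TV, TW, UV, UW, VW
  2-simplices (16): PQT, PQW, PST, PSV, PUV, PUW, QRT, QRW, RSU, RSV, RTU, RVW, STW, SUW, TUV, TVW

giving chain groups C_0 ≅ Z^8, C_1 ≅ Z^24, C_2 ≅ Z^16.

The boundary map ∂_1: C_1 → C_0 is given by ∂[p,q] = [q] − [p].
The 8×24 boundary matrix has rank 7 and Smith normal form diag(1,1,1,1,1,1,1).

The boundary map ∂_2: C_2 → C_1 maps a triangle to the signed sum of its edges. For instance
  ∂QRT = RT − QT + QR,
  ∂RSU = SU − RU + RS.
The resulting 24×16 matrix has rank 15, and its Smith normal form has invariant factors (1,1,1,1,1,1,1,1,1,1,1,1,1,1,1).

Now H_k = ker ∂_k / im ∂_{k+1}, so:

  H_0: rank C_0 − rank ∂_1 = 8 − 7 = 1, and the invariant factors of ∂_1 are all 1, so H_0 ≅ Z.
  H_1: rank ker ∂_1 − rank ∂_2 = (24 − 7) − 15 = 2, and the invariant factors of ∂_2 are all 1, so H_1 ≅ Z^2.
  H_2: rank ker ∂_2 − rank ∂_3 = (16 − 15) − 0 = 1, and there is no ∂_3, so H_2 ≅ Z.

(K is a triangulation of the torus T^2.)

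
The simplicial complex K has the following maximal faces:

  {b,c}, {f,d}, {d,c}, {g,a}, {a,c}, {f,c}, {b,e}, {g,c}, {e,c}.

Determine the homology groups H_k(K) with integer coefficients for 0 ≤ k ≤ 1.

H_0 = Z,  H_1 = Z^3.

We work with the vertex ordering a < b < c < d < e < f < g. The simplices of K, each written with vertices in increasing order, are:

  0-simplices (7): a, b, c, d, e, f, g
  1-simplices (9): ac, ag, bc, be, cd, ce, cf, cg, df

Hence C_0 ≅ Z^7, C_1 ≅ Z^9.

∂_1: C_1 → C_0 maps an edge to its endpoints' difference, ∂[p,q] = q − p.
The resulting 7×9 matrix has rank 6, and its Smith normal form has invariant factors (1,1,1,1,1,1).

Reading off H_k = ker ∂_k / im ∂_{k+1}:

  H_0: rank C_0 − rank ∂_1 = 7 − 6 = 1, and the invariant factors of ∂_1 are all 1, so H_0 ≅ Z.
  H_1: rank ker ∂_1 − rank ∂_2 = (9 − 6) − 0 = 3, and there is no ∂_2, so H_1 ≅ Z^3.

As a check, the Euler characteristic is 7 − 9 = -2, which agrees with 1 − 3 = -2.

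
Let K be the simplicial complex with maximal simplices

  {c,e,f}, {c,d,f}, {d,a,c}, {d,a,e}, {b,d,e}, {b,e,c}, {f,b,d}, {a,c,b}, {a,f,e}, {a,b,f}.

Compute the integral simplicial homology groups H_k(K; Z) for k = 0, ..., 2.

H_0 = Z,  H_1 = Z/2,  H_2 = 0.

Fix the vertex order a < b < c < d < e < f and write every simplex with vertices in increasing order. Then dim K = 2 and the simplices of K are:

  0-simplices (6): a, b, c, d, e, f
  1-simplices (15): ab, ac, ad, ae, af, bc, bd, be, bf, cd, ce, cf, de, df, ef
  2-simplices (10): abc, abf, acd, ade, aef, bce, bde, bdf, cdf, cef

Hence C_0 ≅ Z^6, C_1 ≅ Z^15, C_2 ≅ Z^10.

∂_1: C_1 → C_0 maps an edge to its endpoints' difference, ∂[p,q] = q − p. For instance
  ∂ac = c − a.
The resulting 6×15 matrix has rank 5, and its Smith normal form has invariant factors (1,1,1,1,1).

∂_2: C_2 → C_1 acts by ∂[p,q,r] = [q,r] − [p,r] + [p,q]. For instance
  ∂bdf = df − bf + bd,
  ∂bce = ce − be + bc.
The resulting 15×10 matrix has rank 10, and its Smith normal form has invariant factors (1,1,1,1,1,1,1,1,1,2).

From H_k ≅ ker(∂_k) / im(∂_{k+1}) we obtain:

  H_0: rank C_0 − rank ∂_1 = 6 − 5 = 1, and the invariant factors of ∂_1 are all 1, so H_0 = Z.
  H_1: rank ker ∂_1 − rank ∂_2 = (15 − 5) − 10 = 0, and ∂_2 has invariant factor 2 > 1, so H_1 = Z/2.
  H_2: rank ker ∂_2 − rank ∂_3 = (10 − 10) − 0 = 0, and there is no ∂_3, so H_2 = 0.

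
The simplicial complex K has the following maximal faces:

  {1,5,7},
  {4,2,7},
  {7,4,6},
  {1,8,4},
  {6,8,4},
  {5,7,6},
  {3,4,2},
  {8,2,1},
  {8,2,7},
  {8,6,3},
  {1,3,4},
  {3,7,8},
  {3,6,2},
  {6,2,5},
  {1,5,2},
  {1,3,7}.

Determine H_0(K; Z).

Take the total order 1 < 2 < 3 < 4 < 5 < 6 < 7 < 8 on the vertex set. Then K (dimension 2) consists of the simplices:

  0-simplices (8): [1], [2], [3], [4], [5], [6], [7], [8]
  1-simplices (24): (24 of them)
  2-simplices (16): [1,2,5], [1,2,8], [1,3,4], [1,3,7], [1,4,8], [1,5,7], [2,3,4], [2,3,6], [2,4,7], [2,5,6], [2,7,8], [3,6,8], [3,7,8], [4,6,7], [4,6,8], [5,6,7]

giving chain groups C_0 ≅ Z^8, C_1 ≅ Z^24, C_2 ≅ Z^16.

∂_1: C_1 → C_0 is given by ∂[p,q] = [q] − [p].
The resulting 8×24 matrix has rank 7, and its Smith normal form has invariant factors (1,1,1,1,1,1,1).

Boundary ∂_2: C_2 → C_1 sends each 2-simplex [p,q,r] to [q,r] − [p,r] + [p,q]. For instance
  ∂[3,7,8] = [7,8] − [3,8] + [3,7],
  ∂[4,6,8] = [6,8] − [4,8] + [4,6].
As a 24×16 matrix over Z this has rank 15, with invariant factors (1,1,1,1,1,1,1,1,1,1,1,1,1,1,1).

From H_k ≅ ker(∂_k) / im(∂_{k+1}) we obtain:

  H_0: rank C_0 − rank ∂_1 = 8 − 7 = 1, and the invariant factors of ∂_1 are all 1, so H_0 ≅ Z.

H_0 ≅ Z.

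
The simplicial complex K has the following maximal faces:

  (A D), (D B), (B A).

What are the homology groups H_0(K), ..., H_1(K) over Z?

Fix the vertex order A < B < D and write every simplex with vertices in increasing order. Then dim K = 1 and the simplices of K are:

  0-simplices (3): A, B, D
  1-simplices (3): AB, AD, BD

giving chain groups C_0 ≅ Z^3, C_1 ≅ Z^3.

Boundary ∂_1: C_1 → C_0 maps an edge to its endpoints' difference, ∂[p,q] = q − p. For instance
  ∂AB = B − A.
The 3×3 boundary matrix has rank 2 and Smith normal form diag(1,1).

Computing H_k = (kernel of ∂_k) / (image of ∂_{k+1}):

  H_0: rank C_0 − rank ∂_1 = 3 − 2 = 1, and the invariant factors of ∂_1 are all 1, so H_0 ≅ Z.
  H_1: rank ker ∂_1 − rank ∂_2 = (3 − 2) − 0 = 1, and there is no ∂_2, so H_1 ≅ Z.

H_0 = Z,  H_1 = Z.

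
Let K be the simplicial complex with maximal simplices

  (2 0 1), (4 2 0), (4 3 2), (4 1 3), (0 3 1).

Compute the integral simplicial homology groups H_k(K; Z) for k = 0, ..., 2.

H_0 = Z,  H_1 = Z,  H_2 = 0.

Order the vertices as 0 < 1 < 2 < 3 < 4. Listing each simplex with vertices in this order, K has dimension 2 with simplices:

  0-simplices (5): [0], [1], [2], [3], [4]
  1-simplices (10): [0,1], [0,2], [0,3], [0,4], [1,2], [1,3], [1,4], [2,3], [2,4], [3,4]
  2-simplices (5): [0,1,2], [0,1,3], [0,2,4], [1,3,4], [2,3,4]

so the chain groups are C_0 ≅ Z^5, C_1 ≅ Z^10, C_2 ≅ Z^5.

The boundary map ∂_1: C_1 → C_0 is given by ∂[p,q] = [q] − [p]. For instance
  ∂[0,2] = [2] − [0].
The resulting 5×10 matrix has rank 4, and its Smith normal form has invariant factors (1,1,1,1).

∂_2: C_2 → C_1 acts by ∂[p,q,r] = [q,r] − [p,r] + [p,q]. For instance
  ∂[0,1,2] = [1,2] − [0,2] + [0,1],
  ∂[0,1,3] = [1,3] − [0,3] + [0,1].
The 10×5 boundary matrix has rank 5 and Smith normal form diag(1,1,1,1,1).

Now H_k = ker ∂_k / im ∂_{k+1}, so:

  H_0: rank C_0 − rank ∂_1 = 5 − 4 = 1, and the invariant factors of ∂_1 are all 1, so H_0 ≅ Z.
  H_1: rank ker ∂_1 − rank ∂_2 = (10 − 4) − 5 = 1, and the invariant factors of ∂_2 are all 1, so H_1 ≅ Z.
  H_2: rank ker ∂_2 − rank ∂_3 = (5 − 5) − 0 = 0, and there is no ∂_3, so H_2 ≅ 0.

As a check, the Euler characteristic is 5 − 10 + 5 = 0, which agrees with 1 − 1 + 0 = 0.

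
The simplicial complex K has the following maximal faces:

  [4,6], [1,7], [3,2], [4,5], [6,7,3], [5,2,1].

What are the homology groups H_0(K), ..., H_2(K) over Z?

H_0 ≅ Z,  H_1 ≅ Z^2,  H_2 = 0.

K has 7 vertices, 10 edges, 2 triangles.
rank ∂_0 = 0, rank ∂_1 = 6 ⇒ b_0 = 7 − 0 − 6 = 1; all invariant factors of ∂_1 are 1 so no torsion. So H_0 = Z.
rank ∂_1 = 6, rank ∂_2 = 2 ⇒ b_1 = 10 − 6 − 2 = 2; all invariant factors of ∂_2 are 1 so no torsion. So H_1 = Z^2.
rank ∂_2 = 2, rank ∂_3 = 0 ⇒ b_2 = 2 − 2 − 0 = 0. So H_2 = 0.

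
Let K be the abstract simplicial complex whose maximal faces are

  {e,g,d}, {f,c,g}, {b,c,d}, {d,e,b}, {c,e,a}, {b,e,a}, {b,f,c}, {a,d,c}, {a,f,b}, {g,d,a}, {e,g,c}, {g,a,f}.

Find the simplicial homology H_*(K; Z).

H_0 ≅ Z,  H_1 ≅ Z/2,  H_2 = 0.

Fix the vertex order a < b < c < d < e < f < g and write every simplex with vertices in increasing order. Then dim K = 2 and the simplices of K are:

  0-simplices (7): a, b, c, d, e, f, g
  1-simplices (18): ab, ac, ad, ae, af, ag, bc, bd, be, bf, cd, ce, cf, cg, de, dg, eg, fg
  2-simplices (12): abe, abf, acd, ace, adg, afg, bcd, bcf, bde, ceg, cfg, deg

Hence C_0 ≅ Z^7, C_1 ≅ Z^18, C_2 ≅ Z^12.

The boundary map ∂_1: C_1 → C_0 is given by ∂[p,q] = [q] − [p]. For instance
  ∂be = e − b.
As a 7×18 matrix over Z this has rank 6, with invariant factors (1,1,1,1,1,1).

Boundary ∂_2: C_2 → C_1 acts by ∂[p,q,r] = [q,r] − [p,r] + [p,q]. For instance
  ∂ceg = eg − cg + ce,
  ∂afg = fg − ag + af.
As a 18×12 matrix over Z this has rank 12, with invariant factors (1,1,1,1,1,1,1,1,1,1,1,2).

Reading off H_k = ker ∂_k / im ∂_{k+1}:

  H_0: rank C_0 − rank ∂_1 = 7 − 6 = 1, and the invariant factors of ∂_1 are all 1, so H_0 ≅ Z.
  H_1: rank ker ∂_1 − rank ∂_2 = (18 − 6) − 12 = 0, and ∂_2 has invariant factor 2 > 1, so H_1 ≅ Z/2.
  H_2: rank ker ∂_2 − rank ∂_3 = (12 − 12) − 0 = 0, and there is no ∂_3, so H_2 ≅ 0.

(K is a triangulation of the real projective plane RP^2.)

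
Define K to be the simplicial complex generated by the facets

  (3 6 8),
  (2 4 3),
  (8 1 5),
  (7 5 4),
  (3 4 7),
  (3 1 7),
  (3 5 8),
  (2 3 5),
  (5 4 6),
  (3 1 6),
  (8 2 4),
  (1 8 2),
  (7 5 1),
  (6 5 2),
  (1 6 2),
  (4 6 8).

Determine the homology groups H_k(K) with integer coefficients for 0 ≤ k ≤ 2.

We work with the vertex ordering 1 < 2 < 3 < 4 < 5 < 6 < 7 < 8. The simplices of K, each written with vertices in increasing order, are:

  0-simplices (8): [1], [2], [3], [4], [5], [6], [7], [8]
  1-simplices (24): (24 of them)
  2-simplices (16): [1,2,6], [1,2,8], [1,3,6], [1,3,7], [1,5,7], [1,5,8], [2,3,4], [2,3,5], [2,4,8], [2,5,6], [3,4,7], [3,5,8], [3,6,8], [4,5,6], [4,5,7], [4,6,8]

so the chain groups are C_0 ≅ Z^8, C_1 ≅ Z^24, C_2 ≅ Z^16.

The boundary map ∂_1: C_1 → C_0 is given by ∂[p,q] = [q] − [p].
The 8×24 boundary matrix has rank 7 and Smith normal form diag(1,1,1,1,1,1,1).

Boundary ∂_2: C_2 → C_1 acts by ∂[p,q,r] = [q,r] − [p,r] + [p,q]. For instance
  ∂[1,3,7] = [3,7] − [1,7] + [1,3],
  ∂[2,4,8] = [4,8] − [2,8] + [2,4].
The 24×16 boundary matrix has rank 15 and Smith normal form diag(1,1,1,1,1,1,1,1,1,1,1,1,1,1,1).

From H_k ≅ ker(∂_k) / im(∂_{k+1}) we obtain:

  H_0: rank C_0 − rank ∂_1 = 8 − 7 = 1, and the invariant factors of ∂_1 are all 1, so H_0 = Z.
  H_1: rank ker ∂_1 − rank ∂_2 = (24 − 7) − 15 = 2, and the invariant factors of ∂_2 are all 1, so H_1 = Z^2.
  H_2: rank ker ∂_2 − rank ∂_3 = (16 − 15) − 0 = 1, and there is no ∂_3, so H_2 = Z.

H_0 = Z,  H_1 = Z^2,  H_2 = Z.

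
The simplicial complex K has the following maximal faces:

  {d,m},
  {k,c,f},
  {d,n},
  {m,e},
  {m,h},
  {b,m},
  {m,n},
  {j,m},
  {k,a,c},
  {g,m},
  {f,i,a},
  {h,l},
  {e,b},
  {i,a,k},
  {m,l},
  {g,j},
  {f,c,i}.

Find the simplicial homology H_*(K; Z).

We work with the vertex ordering a < b < c < d < e < f < g < h < i < j < k < l < m < n. The simplices of K, each written with vertices in increasing order, are:

  0-simplices (14): a, b, c, d, e, f, g, h, i, j, k, l, m, n
  1-simplices (22): ac, af, ai, ak, be, bm, cf, ci, ck, dm, dn, em, fi, fk, gj, gm, hl, hm, ik, jm, lm, mn
  2-simplices (5): ack, afi, aik, cfi, cfk

so the chain groups are C_0 ≅ Z^14, C_1 ≅ Z^22, C_2 ≅ Z^5.

Boundary ∂_1: C_1 → C_0 maps an edge to its endpoints' difference, ∂[p,q] = q − p. For instance
  ∂ai = i − a.
The resulting 14×22 matrix has rank 12, and its Smith normal form has invariant factors (1,1,1,1,1,1,1,1,1,1,1,1).

Boundary ∂_2: C_2 → C_1 acts by ∂[p,q,r] = [q,r] − [p,r] + [p,q]. For instance
  ∂afi = fi − ai + af,
  ∂cfk = fk − ck + cf.
The resulting 22×5 matrix has rank 5, and its Smith normal form has invariant factors (1,1,1,1,1).

Now H_k = ker ∂_k / im ∂_{k+1}, so:

  H_0: rank C_0 − rank ∂_1 = 14 − 12 = 2, and the invariant factors of ∂_1 are all 1, so H_0 = Z^2.
  H_1: rank ker ∂_1 − rank ∂_2 = (22 − 12) − 5 = 5, and the invariant factors of ∂_2 are all 1, so H_1 = Z^5.
  H_2: rank ker ∂_2 − rank ∂_3 = (5 − 5) − 0 = 0, and there is no ∂_3, so H_2 = 0.

H_0 ≅ Z^2,  H_1 ≅ Z^5,  H_2 = 0.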